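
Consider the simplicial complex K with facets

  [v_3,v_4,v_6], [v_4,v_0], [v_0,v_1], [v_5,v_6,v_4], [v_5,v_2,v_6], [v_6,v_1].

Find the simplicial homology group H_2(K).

H_2 = 0.

K has 7 vertices, 10 edges, 3 triangles.
rank ∂_2 = 3, rank ∂_3 = 0 ⇒ b_2 = 3 − 3 − 0 = 0. So H_2 = 0.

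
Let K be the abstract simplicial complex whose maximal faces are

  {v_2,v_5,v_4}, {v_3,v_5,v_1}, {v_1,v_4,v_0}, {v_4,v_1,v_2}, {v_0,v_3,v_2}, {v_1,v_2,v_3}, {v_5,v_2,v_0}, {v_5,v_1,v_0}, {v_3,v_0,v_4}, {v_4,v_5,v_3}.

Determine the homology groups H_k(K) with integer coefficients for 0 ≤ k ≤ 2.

H_0 ≅ Z,  H_1 ≅ Z/2Z,  H_2 = 0.

Take the total order v_0 < v_1 < v_2 < v_3 < v_4 < v_5 on the vertex set. Then K (dimension 2) consists of the simplices:

  0-simplices (6): [v_0], [v_1], [v_2], [v_3], [v_4], [v_5]
  1-simplices (15): (15 of them)
  2-simplices (10): [v_0,v_1,v_4], [v_0,v_1,v_5], [v_0,v_2,v_3], [v_0,v_2,v_5], [v_0,v_3,v_4], [v_1,v_2,v_3], [v_1,v_2,v_4], [v_1,v_3,v_5], [v_2,v_4,v_5], [v_3,v_4,v_5]

Hence C_0 ≅ Z^6, C_1 ≅ Z^15, C_2 ≅ Z^10.

∂_1: C_1 → C_0 is given by ∂[p,q] = [q] − [p]. For instance
  ∂[v_1,v_3] = [v_3] − [v_1].
As a 6×15 matrix over Z this has rank 5, with invariant factors (1,1,1,1,1).

Boundary ∂_2: C_2 → C_1 acts by ∂[p,q,r] = [q,r] − [p,r] + [p,q]. For instance
  ∂[v_1,v_3,v_5] = [v_3,v_5] − [v_1,v_5] + [v_1,v_3],
  ∂[v_0,v_1,v_5] = [v_1,v_5] − [v_0,v_5] + [v_0,v_1].
The resulting 15×10 matrix has rank 10, and its Smith normal form has invariant factors (1,1,1,1,1,1,1,1,1,2).

Reading off H_k = ker ∂_k / im ∂_{k+1}:

  H_0: rank C_0 − rank ∂_1 = 6 − 5 = 1, and the invariant factors of ∂_1 are all 1, so H_0 ≅ Z.
  H_1: rank ker ∂_1 − rank ∂_2 = (15 − 5) − 10 = 0, and ∂_2 has invariant factor 2 > 1, so H_1 ≅ Z/2Z.
  H_2: rank ker ∂_2 − rank ∂_3 = (10 − 10) − 0 = 0, and there is no ∂_3, so H_2 ≅ 0.

As a check, the Euler characteristic is 6 − 15 + 10 = 1, which agrees with 1 − 0 + 0 = 1.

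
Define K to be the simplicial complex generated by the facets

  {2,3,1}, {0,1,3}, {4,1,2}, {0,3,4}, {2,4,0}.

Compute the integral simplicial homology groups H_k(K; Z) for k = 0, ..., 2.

Fix the vertex order 0 < 1 < 2 < 3 < 4 and write every simplex with vertices in increasing order. Then dim K = 2 and the simplices of K are:

  0-simplices (5): [0], [1], [2], [3], [4]
  1-simplices (10): [0,1], [0,2], [0,3], [0,4], [1,2], [1,3], [1,4], [2,3], [2,4], [3,4]
  2-simplices (5): [0,1,3], [0,2,4], [0,3,4], [1,2,3], [1,2,4]

so the chain groups are C_0 ≅ Z^5, C_1 ≅ Z^10, C_2 ≅ Z^5.

Boundary ∂_1: C_1 → C_0 maps an edge to its endpoints' difference, ∂[p,q] = q − p. For instance
  ∂[0,3] = [3] − [0].
The resulting 5×10 matrix has rank 4, and its Smith normal form has invariant factors (1,1,1,1).

Boundary ∂_2: C_2 → C_1 sends each 2-simplex [p,q,r] to [q,r] − [p,r] + [p,q]. For instance
  ∂[0,3,4] = [3,4] − [0,4] + [0,3],
  ∂[1,2,4] = [2,4] − [1,4] + [1,2].
The 10×5 boundary matrix has rank 5 and Smith normal form diag(1,1,1,1,1).

Reading off H_k = ker ∂_k / im ∂_{k+1}:

  H_0: rank C_0 − rank ∂_1 = 5 − 4 = 1, and the invariant factors of ∂_1 are all 1, so H_0 ≅ Z.
  H_1: rank ker ∂_1 − rank ∂_2 = (10 − 4) − 5 = 1, and the invariant factors of ∂_2 are all 1, so H_1 ≅ Z.
  H_2: rank ker ∂_2 − rank ∂_3 = (5 − 5) − 0 = 0, and there is no ∂_3, so H_2 ≅ 0.

H_0 ≅ Z,  H_1 ≅ Z,  H_2 = 0.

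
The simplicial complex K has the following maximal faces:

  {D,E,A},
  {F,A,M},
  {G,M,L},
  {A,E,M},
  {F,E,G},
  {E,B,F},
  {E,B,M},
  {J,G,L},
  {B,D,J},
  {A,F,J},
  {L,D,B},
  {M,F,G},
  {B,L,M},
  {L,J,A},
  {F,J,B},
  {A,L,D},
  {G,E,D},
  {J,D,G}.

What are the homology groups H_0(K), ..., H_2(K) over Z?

We work with the vertex ordering A < B < D < E < F < G < J < L < M. The simplices of K, each written with vertices in increasing order, are:

  0-simplices (9): A, B, D, E, F, G, J, L, M
  1-simplices (27): AD, AE, AF, AJ, AL, AM, BD, BE, BF, BJ, BL, BM, DE, DG, DJ, DL, EF, EG, EM, FG, FJ, FM, GJ, GL, GM, JL, LM
  2-simplices (18): ADE, ADL, AEM, AFJ, AFM, AJL, BDJ, BDL, BEF, BEM, BFJ, BLM, DEG, DGJ, EFG, FGM, GJL, GLM

giving chain groups C_0 ≅ Z^9, C_1 ≅ Z^27, C_2 ≅ Z^18.

Boundary ∂_1: C_1 → C_0 maps an edge to its endpoints' difference, ∂[p,q] = q − p.
This gives a 9×27 integer matrix of rank 8; reducing to Smith normal form yields diagonal entries (1,1,1,1,1,1,1,1).

The boundary map ∂_2: C_2 → C_1 acts by ∂[p,q,r] = [q,r] − [p,r] + [p,q]. For instance
  ∂BFJ = FJ − BJ + BF,
  ∂BDL = DL − BL + BD.
The 27×18 boundary matrix has rank 18 and Smith normal form diag(1,1,1,1,1,1,1,1,1,1,1,1,1,1,1,1,1,2).

Computing H_k = (kernel of ∂_k) / (image of ∂_{k+1}):

  H_0: rank C_0 − rank ∂_1 = 9 − 8 = 1, and the invariant factors of ∂_1 are all 1, so H_0 ≅ Z.
  H_1: rank ker ∂_1 − rank ∂_2 = (27 − 8) − 18 = 1, and ∂_2 has invariant factor 2 > 1, so H_1 ≅ Z ⊕ Z/2.
  H_2: rank ker ∂_2 − rank ∂_3 = (18 − 18) − 0 = 0, and there is no ∂_3, so H_2 ≅ 0.

As a check, the Euler characteristic is 9 − 27 + 18 = 0, which agrees with 1 − 1 + 0 = 0.

H_0 = Z,  H_1 = Z ⊕ Z/2,  H_2 = 0.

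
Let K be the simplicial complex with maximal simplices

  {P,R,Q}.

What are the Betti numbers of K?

b_0 = 1, b_1 = 0, b_2 = 0.

Order the vertices as P < Q < R. Listing each simplex with vertices in this order, K has dimension 2 with simplices:

  0-simplices (3): P, Q, R
  1-simplices (3): PQ, PR, QR
  2-simplices (1): PQR

so the chain groups are C_0 ≅ Z^3, C_1 ≅ Z^3, C_2 ≅ Z^1.

∂_1: C_1 → C_0 is given by ∂[p,q] = [q] − [p].
As a 3×3 matrix over Z this has rank 2, with invariant factors (1,1).

Boundary ∂_2: C_2 → C_1 sends each 2-simplex [p,q,r] to [q,r] − [p,r] + [p,q]. For instance
  ∂PQR = QR − PR + PQ.
The resulting 3×1 matrix has rank 1, and its Smith normal form has invariant factors (1).

Computing H_k = (kernel of ∂_k) / (image of ∂_{k+1}):

  H_0: rank C_0 − rank ∂_1 = 3 − 2 = 1, and the invariant factors of ∂_1 are all 1, so H_0 ≅ Z.
  H_1: rank ker ∂_1 − rank ∂_2 = (3 − 2) − 1 = 0, and the invariant factors of ∂_2 are all 1, so H_1 ≅ 0.
  H_2: rank ker ∂_2 − rank ∂_3 = (1 − 1) − 0 = 0, and there is no ∂_3, so H_2 ≅ 0.

As a check, the Euler characteristic is 3 − 3 + 1 = 1, which agrees with 1 − 0 + 0 = 1.

Hence the Betti numbers are b_0 = 1, b_1 = 0, b_2 = 0.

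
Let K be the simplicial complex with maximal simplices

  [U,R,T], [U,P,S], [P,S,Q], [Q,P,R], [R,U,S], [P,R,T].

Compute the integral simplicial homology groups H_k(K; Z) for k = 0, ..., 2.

We work with the vertex ordering P < Q < R < S < T < U. The simplices of K, each written with vertices in increasing order, are:

  0-simplices (6): P, Q, R, S, T, U
  1-simplices (12): PQ, PR, PS, PT, PU, QR, QS, RS, RT, RU, SU, TU
  2-simplices (6): PQR, PQS, PRT, PSU, RSU, RTU

so the chain groups are C_0 ≅ Z^6, C_1 ≅ Z^12, C_2 ≅ Z^6.

∂_1: C_1 → C_0 maps an edge to its endpoints' difference, ∂[p,q] = q − p.
As a 6×12 matrix over Z this has rank 5, with invariant factors (1,1,1,1,1).

The boundary map ∂_2: C_2 → C_1 sends each 2-simplex [p,q,r] to [q,r] − [p,r] + [p,q]. For instance
  ∂RTU = TU − RU + RT,
  ∂RSU = SU − RU + RS.
The resulting 12×6 matrix has rank 6, and its Smith normal form has invariant factors (1,1,1,1,1,1).

Now H_k = ker ∂_k / im ∂_{k+1}, so:

  H_0: rank C_0 − rank ∂_1 = 6 − 5 = 1, and the invariant factors of ∂_1 are all 1, so H_0 = Z.
  H_1: rank ker ∂_1 − rank ∂_2 = (12 − 5) − 6 = 1, and the invariant factors of ∂_2 are all 1, so H_1 = Z.
  H_2: rank ker ∂_2 − rank ∂_3 = (6 − 6) − 0 = 0, and there is no ∂_3, so H_2 = 0.

H_0 = Z,  H_1 = Z,  H_2 = 0.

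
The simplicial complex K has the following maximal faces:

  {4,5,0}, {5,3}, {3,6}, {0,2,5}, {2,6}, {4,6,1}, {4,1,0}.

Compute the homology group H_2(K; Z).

We work with the vertex ordering 0 < 1 < 2 < 3 < 4 < 5 < 6. The simplices of K, each written with vertices in increasing order, are:

  0-simplices (7): [0], [1], [2], [3], [4], [5], [6]
  1-simplices (12): [0,1], [0,2], [0,4], [0,5], [1,4], [1,6], [2,5], [2,6], [3,5], [3,6], [4,5], [4,6]
  2-simplices (4): [0,1,4], [0,2,5], [0,4,5], [1,4,6]

giving chain groups C_0 ≅ Z^7, C_1 ≅ Z^12, C_2 ≅ Z^4.

The boundary map ∂_1: C_1 → C_0 maps an edge to its endpoints' difference, ∂[p,q] = q − p. For instance
  ∂[3,6] = [6] − [3].
The resulting 7×12 matrix has rank 6, and its Smith normal form has invariant factors (1,1,1,1,1,1).

Boundary ∂_2: C_2 → C_1 sends each 2-simplex [p,q,r] to [q,r] − [p,r] + [p,q]. For instance
  ∂[0,1,4] = [1,4] − [0,4] + [0,1],
  ∂[1,4,6] = [4,6] − [1,6] + [1,4].
The resulting 12×4 matrix has rank 4, and its Smith normal form has invariant factors (1,1,1,1).

Computing H_k = (kernel of ∂_k) / (image of ∂_{k+1}):

  H_2: rank ker ∂_2 − rank ∂_3 = (4 − 4) − 0 = 0, and there is no ∂_3, so H_2 = 0.

H_2 = 0.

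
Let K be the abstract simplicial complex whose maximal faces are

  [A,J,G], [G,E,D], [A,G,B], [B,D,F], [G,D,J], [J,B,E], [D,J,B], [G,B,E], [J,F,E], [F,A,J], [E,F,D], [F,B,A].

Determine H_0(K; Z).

We work with the vertex ordering A < B < D < E < F < G < J. The simplices of K, each written with vertices in increasing order, are:

  0-simplices (7): A, B, D, E, F, G, J
  1-simplices (18): AB, AF, AG, AJ, BD, BE, BF, BG, BJ, DE, DF, DG, DJ, EF, EG, EJ, FJ, GJ
  2-simplices (12): ABF, ABG, AFJ, AGJ, BDF, BDJ, BEG, BEJ, DEF, DEG, DGJ, EFJ

Hence C_0 ≅ Z^7, C_1 ≅ Z^18, C_2 ≅ Z^12.

Boundary ∂_1: C_1 → C_0 maps an edge to its endpoints' difference, ∂[p,q] = q − p.
This gives a 7×18 integer matrix of rank 6; reducing to Smith normal form yields diagonal entries (1,1,1,1,1,1).

The boundary map ∂_2: C_2 → C_1 maps a triangle to the signed sum of its edges. For instance
  ∂DGJ = GJ − DJ + DG,
  ∂DEF = EF − DF + DE.
This gives a 18×12 integer matrix of rank 12; reducing to Smith normal form yields diagonal entries (1,1,1,1,1,1,1,1,1,1,1,2).

Reading off H_k = ker ∂_k / im ∂_{k+1}:

  H_0: rank C_0 − rank ∂_1 = 7 − 6 = 1, and the invariant factors of ∂_1 are all 1, so H_0 = Z.

(K is a triangulation of the real projective plane RP^2.)

H_0 ≅ Z.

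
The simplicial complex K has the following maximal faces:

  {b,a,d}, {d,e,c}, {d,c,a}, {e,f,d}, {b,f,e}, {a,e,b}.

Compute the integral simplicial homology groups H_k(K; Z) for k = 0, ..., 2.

H_0 ≅ Z,  H_1 ≅ Z,  H_2 = 0.

Order the vertices as a < b < c < d < e < f. Listing each simplex with vertices in this order, K has dimension 2 with simplices:

  0-simplices (6): a, b, c, d, e, f
  1-simplices (12): ab, ac, ad, ae, bd, be, bf, cd, ce, de, df, ef
  2-simplices (6): abd, abe, acd, bef, cde, def

so the chain groups are C_0 ≅ Z^6, C_1 ≅ Z^12, C_2 ≅ Z^6.

∂_1: C_1 → C_0 is given by ∂[p,q] = [q] − [p].
This gives a 6×12 integer matrix of rank 5; reducing to Smith normal form yields diagonal entries (1,1,1,1,1).

∂_2: C_2 → C_1 acts by ∂[p,q,r] = [q,r] − [p,r] + [p,q]. For instance
  ∂cde = de − ce + cd,
  ∂bef = ef − bf + be.
The 12×6 boundary matrix has rank 6 and Smith normal form diag(1,1,1,1,1,1).

Reading off H_k = ker ∂_k / im ∂_{k+1}:

  H_0: rank C_0 − rank ∂_1 = 6 − 5 = 1, and the invariant factors of ∂_1 are all 1, so H_0 = Z.
  H_1: rank ker ∂_1 − rank ∂_2 = (12 − 5) − 6 = 1, and the invariant factors of ∂_2 are all 1, so H_1 = Z.
  H_2: rank ker ∂_2 − rank ∂_3 = (6 − 6) − 0 = 0, and there is no ∂_3, so H_2 = 0.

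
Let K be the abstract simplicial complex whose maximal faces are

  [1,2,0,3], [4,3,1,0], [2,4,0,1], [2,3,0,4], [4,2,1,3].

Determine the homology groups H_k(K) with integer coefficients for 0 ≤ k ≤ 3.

We work with the vertex ordering 0 < 1 < 2 < 3 < 4. The simplices of K, each written with vertices in increasing order, are:

  0-simplices (5): [0], [1], [2], [3], [4]
  1-simplices (10): [0,1], [0,2], [0,3], [0,4], [1,2], [1,3], [1,4], [2,3], [2,4], [3,4]
  2-simplices (10): [0,1,2], [0,1,3], [0,1,4], [0,2,3], [0,2,4], [0,3,4], [1,2,3], [1,2,4], [1,3,4], [2,3,4]
  3-simplices (5): [0,1,2,3], [0,1,2,4], [0,1,3,4], [0,2,3,4], [1,2,3,4]

so the chain groups are C_0 ≅ Z^5, C_1 ≅ Z^10, C_2 ≅ Z^10, C_3 ≅ Z^5.

The boundary map ∂_1: C_1 → C_0 maps an edge to its endpoints' difference, ∂[p,q] = q − p. For instance
  ∂[1,3] = [3] − [1].
The 5×10 boundary matrix has rank 4 and Smith normal form diag(1,1,1,1).

∂_2: C_2 → C_1 maps a triangle to the signed sum of its edges. For instance
  ∂[1,2,3] = [2,3] − [1,3] + [1,2],
  ∂[1,3,4] = [3,4] − [1,4] + [1,3].
The 10×10 boundary matrix has rank 6 and Smith normal form diag(1,1,1,1,1,1).

∂_3: C_3 → C_2 sends each 3-simplex σ to the alternating sum Σ_i (−1)^i (σ with its i-th vertex removed). For instance
  ∂[0,1,3,4] = [1,3,4] − [0,3,4] + [0,1,4] − [0,1,3],
  ∂[1,2,3,4] = [2,3,4] − [1,3,4] + [1,2,4] − [1,2,3].
As a 10×5 matrix over Z this has rank 4, with invariant factors (1,1,1,1).

Reading off H_k = ker ∂_k / im ∂_{k+1}:

  H_0: rank C_0 − rank ∂_1 = 5 − 4 = 1, and the invariant factors of ∂_1 are all 1, so H_0 ≅ Z.
  H_1: rank ker ∂_1 − rank ∂_2 = (10 − 4) − 6 = 0, and the invariant factors of ∂_2 are all 1, so H_1 ≅ 0.
  H_2: rank ker ∂_2 − rank ∂_3 = (10 − 6) − 4 = 0, and the invariant factors of ∂_3 are all 1, so H_2 ≅ 0.
  H_3: rank ker ∂_3 − rank ∂_4 = (5 − 4) − 0 = 1, and there is no ∂_4, so H_3 ≅ Z.

H_0 ≅ Z,  H_1 = 0,  H_2 = 0,  H_3 ≅ Z.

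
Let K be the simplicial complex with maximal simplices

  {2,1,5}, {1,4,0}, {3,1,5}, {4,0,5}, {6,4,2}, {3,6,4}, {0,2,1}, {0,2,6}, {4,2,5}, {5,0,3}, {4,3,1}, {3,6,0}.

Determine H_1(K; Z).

We work with the vertex ordering 0 < 1 < 2 < 3 < 4 < 5 < 6. The simplices of K, each written with vertices in increasing order, are:

  0-simplices (7): [0], [1], [2], [3], [4], [5], [6]
  1-simplices (18): [0,1], [0,2], [0,3], [0,4], [0,5], [0,6], [1,2], [1,3], [1,4], [1,5], [2,4], [2,5], [2,6], [3,4], [3,5], [3,6], [4,5], [4,6]
  2-simplices (12): [0,1,2], [0,1,4], [0,2,6], [0,3,5], [0,3,6], [0,4,5], [1,2,5], [1,3,4], [1,3,5], [2,4,5], [2,4,6], [3,4,6]

so the chain groups are C_0 ≅ Z^7, C_1 ≅ Z^18, C_2 ≅ Z^12.

Boundary ∂_1: C_1 → C_0 maps an edge to its endpoints' difference, ∂[p,q] = q − p. For instance
  ∂[2,4] = [4] − [2].
The 7×18 boundary matrix has rank 6 and Smith normal form diag(1,1,1,1,1,1).

The boundary map ∂_2: C_2 → C_1 acts by ∂[p,q,r] = [q,r] − [p,r] + [p,q]. For instance
  ∂[0,4,5] = [4,5] − [0,5] + [0,4],
  ∂[0,2,6] = [2,6] − [0,6] + [0,2].
As a 18×12 matrix over Z this has rank 12, with invariant factors (1,1,1,1,1,1,1,1,1,1,1,2).

Now H_k = ker ∂_k / im ∂_{k+1}, so:

  H_1: rank ker ∂_1 − rank ∂_2 = (18 − 6) − 12 = 0, and ∂_2 has invariant factor 2 > 1, so H_1 = Z/2.

(K is a triangulation of the real projective plane RP^2.)

H_1 = Z/2.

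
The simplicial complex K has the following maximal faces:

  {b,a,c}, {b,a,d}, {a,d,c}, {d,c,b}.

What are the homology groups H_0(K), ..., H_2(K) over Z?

We work with the vertex ordering a < b < c < d. The simplices of K, each written with vertices in increasing order, are:

  0-simplices (4): a, b, c, d
  1-simplices (6): ab, ac, ad, bc, bd, cd
  2-simplices (4): abc, abd, acd, bcd

Hence C_0 ≅ Z^4, C_1 ≅ Z^6, C_2 ≅ Z^4.

Boundary ∂_1: C_1 → C_0 sends each edge [p,q] (with p < q) to q − p.
The resulting 4×6 matrix has rank 3, and its Smith normal form has invariant factors (1,1,1).

Boundary ∂_2: C_2 → C_1 acts by ∂[p,q,r] = [q,r] − [p,r] + [p,q]. For instance
  ∂abc = bc − ac + ab,
  ∂abd = bd − ad + ab.
As a 6×4 matrix over Z this has rank 3, with invariant factors (1,1,1).

Computing H_k = (kernel of ∂_k) / (image of ∂_{k+1}):

  H_0: rank C_0 − rank ∂_1 = 4 − 3 = 1, and the invariant factors of ∂_1 are all 1, so H_0 = Z.
  H_1: rank ker ∂_1 − rank ∂_2 = (6 − 3) − 3 = 0, and the invariant factors of ∂_2 are all 1, so H_1 = 0.
  H_2: rank ker ∂_2 − rank ∂_3 = (4 − 3) − 0 = 1, and there is no ∂_3, so H_2 = Z.

H_0 = Z,  H_1 = 0,  H_2 = Z.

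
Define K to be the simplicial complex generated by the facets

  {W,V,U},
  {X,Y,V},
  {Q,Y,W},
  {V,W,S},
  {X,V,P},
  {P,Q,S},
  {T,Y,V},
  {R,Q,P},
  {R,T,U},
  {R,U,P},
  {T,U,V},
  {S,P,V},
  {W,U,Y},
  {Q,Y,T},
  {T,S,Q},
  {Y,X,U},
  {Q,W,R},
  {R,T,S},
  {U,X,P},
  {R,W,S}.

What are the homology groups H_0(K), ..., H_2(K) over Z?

H_0 ≅ Z,  H_1 ≅ Z ⊕ Z/2,  H_2 = 0.

Take the total order P < Q < R < S < T < U < V < W < X < Y on the vertex set. Then K (dimension 2) consists of the simplices:

  0-simplices (10): P, Q, R, S, T, U, V, W, X, Y
  1-simplices (30): PQ, PR, PS, PU, PV, PX, QR, QS, QT, QW, QY, RS, RT, RU, RW, ST, SV, SW, TU, TV, TY, UV, UW, UX, UY, VW, VX, VY, WY, XY
  2-simplices (20): PQR, PQS, PRU, PSV, PUX, PVX, QRW, QST, QTY, QWY, RST, RSW, RTU, SVW, TUV, TVY, UVW, UWY, UXY, VXY

so the chain groups are C_0 ≅ Z^10, C_1 ≅ Z^30, C_2 ≅ Z^20.

Boundary ∂_1: C_1 → C_0 is given by ∂[p,q] = [q] − [p]. For instance
  ∂VW = W − V.
This gives a 10×30 integer matrix of rank 9; reducing to Smith normal form yields diagonal entries (1,1,1,1,1,1,1,1,1).

Boundary ∂_2: C_2 → C_1 acts by ∂[p,q,r] = [q,r] − [p,r] + [p,q]. For instance
  ∂PVX = VX − PX + PV,
  ∂PSV = SV − PV + PS.
The resulting 30×20 matrix has rank 20, and its Smith normal form has invariant factors (1,1,1,1,1,1,1,1,1,1,1,1,1,1,1,1,1,1,1,2).

Now H_k = ker ∂_k / im ∂_{k+1}, so:

  H_0: rank C_0 − rank ∂_1 = 10 − 9 = 1, and the invariant factors of ∂_1 are all 1, so H_0 = Z.
  H_1: rank ker ∂_1 − rank ∂_2 = (30 − 9) − 20 = 1, and ∂_2 has invariant factor 2 > 1, so H_1 = Z ⊕ Z/2.
  H_2: rank ker ∂_2 − rank ∂_3 = (20 − 20) − 0 = 0, and there is no ∂_3, so H_2 = 0.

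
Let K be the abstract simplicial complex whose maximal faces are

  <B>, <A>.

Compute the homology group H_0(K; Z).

Order the vertices as A < B. Listing each simplex with vertices in this order, K has dimension 0 with simplices:

  0-simplices (2): A, B

Hence C_0 ≅ Z^2.

From H_k ≅ ker(∂_k) / im(∂_{k+1}) we obtain:

  H_0: rank C_0 − rank ∂_1 = 2 − 0 = 2, and there is no ∂_1, so H_0 ≅ Z^2.

(K is a triangulation of a set of 2 points.)

H_0 ≅ Z^2.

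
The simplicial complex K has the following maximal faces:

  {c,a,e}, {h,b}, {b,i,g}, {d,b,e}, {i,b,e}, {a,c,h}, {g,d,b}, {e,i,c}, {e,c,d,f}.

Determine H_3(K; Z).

H_3 ≅ 0.

We work with the vertex ordering a < b < c < d < e < f < g < h < i. The simplices of K, each written with vertices in increasing order, are:

  0-simplices (9): a, b, c, d, e, f, g, h, i
  1-simplices (19): ac, ae, ah, bd, be, bg, bh, bi, cd, ce, cf, ch, ci, de, df, dg, ef, ei, gi
  2-simplices (11): ace, ach, bde, bdg, bei, bgi, cde, cdf, cef, cei, def
  3-simplices (1): cdef

giving chain groups C_0 ≅ Z^9, C_1 ≅ Z^19, C_2 ≅ Z^11, C_3 ≅ Z^1.

The boundary map ∂_1: C_1 → C_0 maps an edge to its endpoints' difference, ∂[p,q] = q − p. For instance
  ∂ef = f − e.
This gives a 9×19 integer matrix of rank 8; reducing to Smith normal form yields diagonal entries (1,1,1,1,1,1,1,1).

Boundary ∂_2: C_2 → C_1 acts by ∂[p,q,r] = [q,r] − [p,r] + [p,q]. For instance
  ∂cei = ei − ci + ce,
  ∂ace = ce − ae + ac.
The resulting 19×11 matrix has rank 10, and its Smith normal form has invariant factors (1,1,1,1,1,1,1,1,1,1).

Boundary ∂_3: C_3 → C_2 sends each 3-simplex σ to the alternating sum Σ_i (−1)^i (σ with its i-th vertex removed). For instance
  ∂cdef = def − cef + cdf − cde.
This gives a 11×1 integer matrix of rank 1; reducing to Smith normal form yields diagonal entries (1).

Now H_k = ker ∂_k / im ∂_{k+1}, so:

  H_3: rank ker ∂_3 − rank ∂_4 = (1 − 1) − 0 = 0, and there is no ∂_4, so H_3 = 0.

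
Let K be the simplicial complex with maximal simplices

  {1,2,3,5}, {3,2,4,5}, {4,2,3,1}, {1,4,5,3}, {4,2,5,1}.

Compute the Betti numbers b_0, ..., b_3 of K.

b_0 = 1, b_1 = 0, b_2 = 0, b_3 = 1.

We work with the vertex ordering 1 < 2 < 3 < 4 < 5. The simplices of K, each written with vertices in increasing order, are:

  0-simplices (5): [1], [2], [3], [4], [5]
  1-simplices (10): [1,2], [1,3], [1,4], [1,5], [2,3], [2,4], [2,5], [3,4], [3,5], [4,5]
  2-simplices (10): [1,2,3], [1,2,4], [1,2,5], [1,3,4], [1,3,5], [1,4,5], [2,3,4], [2,3,5], [2,4,5], [3,4,5]
  3-simplices (5): [1,2,3,4], [1,2,3,5], [1,2,4,5], [1,3,4,5], [2,3,4,5]

giving chain groups C_0 ≅ Z^5, C_1 ≅ Z^10, C_2 ≅ Z^10, C_3 ≅ Z^5.

∂_1: C_1 → C_0 maps an edge to its endpoints' difference, ∂[p,q] = q − p. For instance
  ∂[3,5] = [5] − [3].
This gives a 5×10 integer matrix of rank 4; reducing to Smith normal form yields diagonal entries (1,1,1,1).

The boundary map ∂_2: C_2 → C_1 acts by ∂[p,q,r] = [q,r] − [p,r] + [p,q]. For instance
  ∂[3,4,5] = [4,5] − [3,5] + [3,4],
  ∂[2,3,5] = [3,5] − [2,5] + [2,3].
The resulting 10×10 matrix has rank 6, and its Smith normal form has invariant factors (1,1,1,1,1,1).

∂_3: C_3 → C_2 sends each 3-simplex σ to the alternating sum Σ_i (−1)^i (σ with its i-th vertex removed). For instance
  ∂[1,3,4,5] = [3,4,5] − [1,4,5] + [1,3,5] − [1,3,4],
  ∂[1,2,3,4] = [2,3,4] − [1,3,4] + [1,2,4] − [1,2,3].
The resulting 10×5 matrix has rank 4, and its Smith normal form has invariant factors (1,1,1,1).

Reading off H_k = ker ∂_k / im ∂_{k+1}:

  H_0: rank C_0 − rank ∂_1 = 5 − 4 = 1, and the invariant factors of ∂_1 are all 1, so H_0 = Z.
  H_1: rank ker ∂_1 − rank ∂_2 = (10 − 4) − 6 = 0, and the invariant factors of ∂_2 are all 1, so H_1 = 0.
  H_2: rank ker ∂_2 − rank ∂_3 = (10 − 6) − 4 = 0, and the invariant factors of ∂_3 are all 1, so H_2 = 0.
  H_3: rank ker ∂_3 − rank ∂_4 = (5 − 4) − 0 = 1, and there is no ∂_4, so H_3 = Z.

Hence the Betti numbers are b_0 = 1, b_1 = 0, b_2 = 0, b_3 = 1.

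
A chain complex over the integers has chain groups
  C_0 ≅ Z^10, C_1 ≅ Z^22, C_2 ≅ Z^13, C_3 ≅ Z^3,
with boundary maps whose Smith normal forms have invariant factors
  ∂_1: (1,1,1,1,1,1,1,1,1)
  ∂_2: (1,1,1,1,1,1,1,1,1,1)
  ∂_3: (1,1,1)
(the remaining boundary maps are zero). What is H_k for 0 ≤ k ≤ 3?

H_0 ≅ Z,  H_1 ≅ Z^3,  H_2 = 0,  H_3 = 0.

H_0: b_0 = 10 − 0 − 9 = 1; torsion from ∂_1 factors > 1: none. So H_0 ≅ Z.
H_1: b_1 = 22 − 9 − 10 = 3; torsion from ∂_2 factors > 1: none. So H_1 ≅ Z^3.
H_2: b_2 = 13 − 10 − 3 = 0; torsion from ∂_3 factors > 1: none. So H_2 ≅ 0.
H_3: b_3 = 3 − 3 − 0 = 0; torsion from ∂_4 factors > 1: none. So H_3 ≅ 0.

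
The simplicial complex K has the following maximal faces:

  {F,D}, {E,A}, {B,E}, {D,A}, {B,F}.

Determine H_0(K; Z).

H_0 = Z.

K has 5 vertices, 5 edges.
rank ∂_0 = 0, rank ∂_1 = 4 ⇒ b_0 = 5 − 0 − 4 = 1; all invariant factors of ∂_1 are 1 so no torsion. So H_0 = Z.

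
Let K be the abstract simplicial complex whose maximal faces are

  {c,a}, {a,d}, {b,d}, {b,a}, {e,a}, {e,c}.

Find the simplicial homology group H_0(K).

Take the total order a < b < c < d < e on the vertex set. Then K (dimension 1) consists of the simplices:

  0-simplices (5): a, b, c, d, e
  1-simplices (6): ab, ac, ad, ae, bd, ce

Hence C_0 ≅ Z^5, C_1 ≅ Z^6.

The boundary map ∂_1: C_1 → C_0 is given by ∂[p,q] = [q] − [p]. For instance
  ∂bd = d − b.
The resulting 5×6 matrix has rank 4, and its Smith normal form has invariant factors (1,1,1,1).

From H_k ≅ ker(∂_k) / im(∂_{k+1}) we obtain:

  H_0: rank C_0 − rank ∂_1 = 5 − 4 = 1, and the invariant factors of ∂_1 are all 1, so H_0 ≅ Z.

H_0 ≅ Z.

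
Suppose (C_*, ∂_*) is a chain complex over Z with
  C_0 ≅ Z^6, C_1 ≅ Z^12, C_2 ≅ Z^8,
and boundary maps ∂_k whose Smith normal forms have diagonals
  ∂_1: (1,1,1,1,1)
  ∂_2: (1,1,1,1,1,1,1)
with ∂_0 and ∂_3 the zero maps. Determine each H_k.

H_0: b_0 = 6 − 0 − 5 = 1; torsion from ∂_1 factors > 1: none. So H_0 ≅ Z.
H_1: b_1 = 12 − 5 − 7 = 0; torsion from ∂_2 factors > 1: none. So H_1 ≅ 0.
H_2: b_2 = 8 − 7 − 0 = 1; torsion from ∂_3 factors > 1: none. So H_2 ≅ Z.

H_0 ≅ Z,  H_1 = 0,  H_2 ≅ Z.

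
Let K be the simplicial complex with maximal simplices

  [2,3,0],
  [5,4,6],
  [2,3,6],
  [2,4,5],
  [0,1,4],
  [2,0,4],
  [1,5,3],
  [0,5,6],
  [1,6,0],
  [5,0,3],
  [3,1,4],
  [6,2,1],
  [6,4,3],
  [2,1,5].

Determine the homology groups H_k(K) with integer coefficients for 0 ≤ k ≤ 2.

Take the total order 0 < 1 < 2 < 3 < 4 < 5 < 6 on the vertex set. Then K (dimension 2) consists of the simplices:

  0-simplices (7): [0], [1], [2], [3], [4], [5], [6]
  1-simplices (21): [0,1], [0,2], [0,3], [0,4], [0,5], [0,6], [1,2], [1,3], [1,4], [1,5], [1,6], [2,3], [2,4], [2,5], [2,6], [3,4], [3,5], [3,6], [4,5], [4,6], [5,6]
  2-simplices (14): [0,1,4], [0,1,6], [0,2,3], [0,2,4], [0,3,5], [0,5,6], [1,2,5], [1,2,6], [1,3,4], [1,3,5], [2,3,6], [2,4,5], [3,4,6], [4,5,6]

so the chain groups are C_0 ≅ Z^7, C_1 ≅ Z^21, C_2 ≅ Z^14.

Boundary ∂_1: C_1 → C_0 maps an edge to its endpoints' difference, ∂[p,q] = q − p. For instance
  ∂[3,4] = [4] − [3].
The resulting 7×21 matrix has rank 6, and its Smith normal form has invariant factors (1,1,1,1,1,1).

Boundary ∂_2: C_2 → C_1 acts by ∂[p,q,r] = [q,r] − [p,r] + [p,q]. For instance
  ∂[0,5,6] = [5,6] − [0,6] + [0,5],
  ∂[1,2,6] = [2,6] − [1,6] + [1,2].
As a 21×14 matrix over Z this has rank 13, with invariant factors (1,1,1,1,1,1,1,1,1,1,1,1,1).

Now H_k = ker ∂_k / im ∂_{k+1}, so:

  H_0: rank C_0 − rank ∂_1 = 7 − 6 = 1, and the invariant factors of ∂_1 are all 1, so H_0 ≅ Z.
  H_1: rank ker ∂_1 − rank ∂_2 = (21 − 6) − 13 = 2, and the invariant factors of ∂_2 are all 1, so H_1 ≅ Z^2.
  H_2: rank ker ∂_2 − rank ∂_3 = (14 − 13) − 0 = 1, and there is no ∂_3, so H_2 ≅ Z.

H_0 ≅ Z,  H_1 ≅ Z^2,  H_2 ≅ Z.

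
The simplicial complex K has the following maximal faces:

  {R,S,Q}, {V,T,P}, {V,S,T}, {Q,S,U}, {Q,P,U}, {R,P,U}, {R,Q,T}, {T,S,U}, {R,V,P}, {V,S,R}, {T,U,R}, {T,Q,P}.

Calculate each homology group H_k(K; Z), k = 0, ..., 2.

H_0 = Z,  H_1 = Z/2,  H_2 = 0.

Take the total order P < Q < R < S < T < U < V on the vertex set. Then K (dimension 2) consists of the simplices:

  0-simplices (7): P, Q, R, S, T, U, V
  1-simplices (18): PQ, PR, PT, PU, PV, QR, QS, QT, QU, RS, RT, RU, RV, ST, SU, SV, TU, TV
  2-simplices (12): PQT, PQU, PRU, PRV, PTV, QRS, QRT, QSU, RSV, RTU, STU, STV

Hence C_0 ≅ Z^7, C_1 ≅ Z^18, C_2 ≅ Z^12.

The boundary map ∂_1: C_1 → C_0 sends each edge [p,q] (with p < q) to q − p. For instance
  ∂SV = V − S.
The 7×18 boundary matrix has rank 6 and Smith normal form diag(1,1,1,1,1,1).

Boundary ∂_2: C_2 → C_1 sends each 2-simplex [p,q,r] to [q,r] − [p,r] + [p,q]. For instance
  ∂QRS = RS − QS + QR,
  ∂PRU = RU − PU + PR.
As a 18×12 matrix over Z this has rank 12, with invariant factors (1,1,1,1,1,1,1,1,1,1,1,2).

Now H_k = ker ∂_k / im ∂_{k+1}, so:

  H_0: rank C_0 − rank ∂_1 = 7 − 6 = 1, and the invariant factors of ∂_1 are all 1, so H_0 ≅ Z.
  H_1: rank ker ∂_1 − rank ∂_2 = (18 − 6) − 12 = 0, and ∂_2 has invariant factor 2 > 1, so H_1 ≅ Z/2.
  H_2: rank ker ∂_2 − rank ∂_3 = (12 − 12) − 0 = 0, and there is no ∂_3, so H_2 ≅ 0.

As a check, the Euler characteristic is 7 − 18 + 12 = 1, which agrees with 1 − 0 + 0 = 1.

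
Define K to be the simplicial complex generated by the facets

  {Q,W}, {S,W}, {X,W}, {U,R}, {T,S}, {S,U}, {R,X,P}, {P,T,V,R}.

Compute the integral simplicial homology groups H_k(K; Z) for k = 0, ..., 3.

H_0 ≅ Z,  H_1 ≅ Z^2,  H_2 = 0,  H_3 = 0.

Order the vertices as P < Q < R < S < T < U < V < W < X. Listing each simplex with vertices in this order, K has dimension 3 with simplices:

  0-simplices (9): P, Q, R, S, T, U, V, W, X
  1-simplices (14): PR, PT, PV, PX, QW, RT, RU, RV, RX, ST, SU, SW, TV, WX
  2-simplices (5): PRT, PRV, PRX, PTV, RTV
  3-simplices (1): PRTV

so the chain groups are C_0 ≅ Z^9, C_1 ≅ Z^14, C_2 ≅ Z^5, C_3 ≅ Z^1.

∂_1: C_1 → C_0 is given by ∂[p,q] = [q] − [p]. For instance
  ∂RV = V − R.
The resulting 9×14 matrix has rank 8, and its Smith normal form has invariant factors (1,1,1,1,1,1,1,1).

The boundary map ∂_2: C_2 → C_1 sends each 2-simplex [p,q,r] to [q,r] − [p,r] + [p,q]. For instance
  ∂PRX = RX − PX + PR,
  ∂PRV = RV − PV + PR.
The 14×5 boundary matrix has rank 4 and Smith normal form diag(1,1,1,1).

∂_3: C_3 → C_2 sends each 3-simplex σ to the alternating sum Σ_i (−1)^i (σ with its i-th vertex removed). For instance
  ∂PRTV = RTV − PTV + PRV − PRT.
This gives a 5×1 integer matrix of rank 1; reducing to Smith normal form yields diagonal entries (1).

From H_k ≅ ker(∂_k) / im(∂_{k+1}) we obtain:

  H_0: rank C_0 − rank ∂_1 = 9 − 8 = 1, and the invariant factors of ∂_1 are all 1, so H_0 ≅ Z.
  H_1: rank ker ∂_1 − rank ∂_2 = (14 − 8) − 4 = 2, and the invariant factors of ∂_2 are all 1, so H_1 ≅ Z^2.
  H_2: rank ker ∂_2 − rank ∂_3 = (5 − 4) − 1 = 0, and the invariant factors of ∂_3 are all 1, so H_2 ≅ 0.
  H_3: rank ker ∂_3 − rank ∂_4 = (1 − 1) − 0 = 0, and there is no ∂_4, so H_3 ≅ 0.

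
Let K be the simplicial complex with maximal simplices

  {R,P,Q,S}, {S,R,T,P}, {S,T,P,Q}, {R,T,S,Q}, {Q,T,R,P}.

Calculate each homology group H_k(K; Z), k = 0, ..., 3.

H_0 ≅ Z,  H_1 = 0,  H_2 = 0,  H_3 ≅ Z.

Fix the vertex order P < Q < R < S < T and write every simplex with vertices in increasing order. Then dim K = 3 and the simplices of K are:

  0-simplices (5): P, Q, R, S, T
  1-simplices (10): PQ, PR, PS, PT, QR, QS, QT, RS, RT, ST
  2-simplices (10): PQR, PQS, PQT, PRS, PRT, PST, QRS, QRT, QST, RST
  3-simplices (5): PQRS, PQRT, PQST, PRST, QRST

so the chain groups are C_0 ≅ Z^5, C_1 ≅ Z^10, C_2 ≅ Z^10, C_3 ≅ Z^5.

Boundary ∂_1: C_1 → C_0 sends each edge [p,q] (with p < q) to q − p.
This gives a 5×10 integer matrix of rank 4; reducing to Smith normal form yields diagonal entries (1,1,1,1).

Boundary ∂_2: C_2 → C_1 sends each 2-simplex [p,q,r] to [q,r] − [p,r] + [p,q]. For instance
  ∂QST = ST − QT + QS,
  ∂QRS = RS − QS + QR.
This gives a 10×10 integer matrix of rank 6; reducing to Smith normal form yields diagonal entries (1,1,1,1,1,1).

Boundary ∂_3: C_3 → C_2 sends each 3-simplex σ to the alternating sum Σ_i (−1)^i (σ with its i-th vertex removed). For instance
  ∂QRST = RST − QST + QRT − QRS,
  ∂PRST = RST − PST + PRT − PRS.
This gives a 10×5 integer matrix of rank 4; reducing to Smith normal form yields diagonal entries (1,1,1,1).

Now H_k = ker ∂_k / im ∂_{k+1}, so:

  H_0: rank C_0 − rank ∂_1 = 5 − 4 = 1, and the invariant factors of ∂_1 are all 1, so H_0 ≅ Z.
  H_1: rank ker ∂_1 − rank ∂_2 = (10 − 4) − 6 = 0, and the invariant factors of ∂_2 are all 1, so H_1 ≅ 0.
  H_2: rank ker ∂_2 − rank ∂_3 = (10 − 6) − 4 = 0, and the invariant factors of ∂_3 are all 1, so H_2 ≅ 0.
  H_3: rank ker ∂_3 − rank ∂_4 = (5 − 4) − 0 = 1, and there is no ∂_4, so H_3 ≅ Z.

As a check, the Euler characteristic is 5 − 10 + 10 − 5 = 0, which agrees with 1 − 0 + 0 − 1 = 0.
(K is a triangulation of the 3-sphere S^3.)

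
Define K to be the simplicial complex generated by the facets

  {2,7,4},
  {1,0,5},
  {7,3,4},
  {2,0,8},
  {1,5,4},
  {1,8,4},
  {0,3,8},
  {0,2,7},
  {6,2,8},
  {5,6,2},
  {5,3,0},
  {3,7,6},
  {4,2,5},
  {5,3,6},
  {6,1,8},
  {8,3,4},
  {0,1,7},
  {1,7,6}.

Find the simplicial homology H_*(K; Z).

H_0 = Z,  H_1 = Z^2,  H_2 = Z.

Take the total order 0 < 1 < 2 < 3 < 4 < 5 < 6 < 7 < 8 on the vertex set. Then K (dimension 2) consists of the simplices:

  0-simplices (9): [0], [1], [2], [3], [4], [5], [6], [7], [8]
  1-simplices (27): (27 of them)
  2-simplices (18): [0,1,5], [0,1,7], [0,2,7], [0,2,8], [0,3,5], [0,3,8], [1,4,5], [1,4,8], [1,6,7], [1,6,8], [2,4,5], [2,4,7], [2,5,6], [2,6,8], [3,4,7], [3,4,8], [3,5,6], [3,6,7]

giving chain groups C_0 ≅ Z^9, C_1 ≅ Z^27, C_2 ≅ Z^18.

∂_1: C_1 → C_0 maps an edge to its endpoints' difference, ∂[p,q] = q − p. For instance
  ∂[2,7] = [7] − [2].
The 9×27 boundary matrix has rank 8 and Smith normal form diag(1,1,1,1,1,1,1,1).

The boundary map ∂_2: C_2 → C_1 maps a triangle to the signed sum of its edges. For instance
  ∂[0,1,5] = [1,5] − [0,5] + [0,1],
  ∂[3,4,8] = [4,8] − [3,8] + [3,4].
As a 27×18 matrix over Z this has rank 17, with invariant factors (1,1,1,1,1,1,1,1,1,1,1,1,1,1,1,1,1).

Computing H_k = (kernel of ∂_k) / (image of ∂_{k+1}):

  H_0: rank C_0 − rank ∂_1 = 9 − 8 = 1, and the invariant factors of ∂_1 are all 1, so H_0 ≅ Z.
  H_1: rank ker ∂_1 − rank ∂_2 = (27 − 8) − 17 = 2, and the invariant factors of ∂_2 are all 1, so H_1 ≅ Z^2.
  H_2: rank ker ∂_2 − rank ∂_3 = (18 − 17) − 0 = 1, and there is no ∂_3, so H_2 ≅ Z.

(K is a triangulation of the torus T^2.)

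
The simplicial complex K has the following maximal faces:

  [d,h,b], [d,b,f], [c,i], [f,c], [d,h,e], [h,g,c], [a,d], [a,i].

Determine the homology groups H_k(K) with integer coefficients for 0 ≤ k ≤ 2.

Order the vertices as a < b < c < d < e < f < g < h < i. Listing each simplex with vertices in this order, K has dimension 2 with simplices:

  0-simplices (9): a, b, c, d, e, f, g, h, i
  1-simplices (14): ad, ai, bd, bf, bh, cf, cg, ch, ci, de, df, dh, eh, gh
  2-simplices (4): bdf, bdh, cgh, deh

giving chain groups C_0 ≅ Z^9, C_1 ≅ Z^14, C_2 ≅ Z^4.

The boundary map ∂_1: C_1 → C_0 is given by ∂[p,q] = [q] − [p]. For instance
  ∂eh = h − e.
The resulting 9×14 matrix has rank 8, and its Smith normal form has invariant factors (1,1,1,1,1,1,1,1).

Boundary ∂_2: C_2 → C_1 acts by ∂[p,q,r] = [q,r] − [p,r] + [p,q]. For instance
  ∂bdf = df − bf + bd,
  ∂cgh = gh − ch + cg.
As a 14×4 matrix over Z this has rank 4, with invariant factors (1,1,1,1).

Computing H_k = (kernel of ∂_k) / (image of ∂_{k+1}):

  H_0: rank C_0 − rank ∂_1 = 9 − 8 = 1, and the invariant factors of ∂_1 are all 1, so H_0 = Z.
  H_1: rank ker ∂_1 − rank ∂_2 = (14 − 8) − 4 = 2, and the invariant factors of ∂_2 are all 1, so H_1 = Z^2.
  H_2: rank ker ∂_2 − rank ∂_3 = (4 − 4) − 0 = 0, and there is no ∂_3, so H_2 = 0.

As a check, the Euler characteristic is 9 − 14 + 4 = -1, which agrees with 1 − 2 + 0 = -1.

H_0 ≅ Z,  H_1 ≅ Z^2,  H_2 = 0.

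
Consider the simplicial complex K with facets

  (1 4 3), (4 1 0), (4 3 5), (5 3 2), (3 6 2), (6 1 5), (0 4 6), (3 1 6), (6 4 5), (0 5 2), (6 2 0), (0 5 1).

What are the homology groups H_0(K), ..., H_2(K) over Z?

K has 7 vertices, 18 edges, 12 triangles.
rank ∂_0 = 0, rank ∂_1 = 6 ⇒ b_0 = 7 − 0 − 6 = 1; all invariant factors of ∂_1 are 1 so no torsion. So H_0 ≅ Z.
rank ∂_1 = 6, rank ∂_2 = 12 ⇒ b_1 = 18 − 6 − 12 = 0; ∂_2 has invariant factor(s) [2] giving torsion. So H_1 ≅ Z/2Z.
rank ∂_2 = 12, rank ∂_3 = 0 ⇒ b_2 = 12 − 12 − 0 = 0. So H_2 ≅ 0.

H_0 ≅ Z,  H_1 ≅ Z/2Z,  H_2 = 0.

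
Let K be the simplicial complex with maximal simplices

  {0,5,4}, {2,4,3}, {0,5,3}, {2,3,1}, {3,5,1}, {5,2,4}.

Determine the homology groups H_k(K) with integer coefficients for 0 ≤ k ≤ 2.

H_0 = Z,  H_1 = Z,  H_2 = 0.

K has 6 vertices, 12 edges, 6 triangles.
rank ∂_0 = 0, rank ∂_1 = 5 ⇒ b_0 = 6 − 0 − 5 = 1; all invariant factors of ∂_1 are 1 so no torsion. So H_0 ≅ Z.
rank ∂_1 = 5, rank ∂_2 = 6 ⇒ b_1 = 12 − 5 − 6 = 1; all invariant factors of ∂_2 are 1 so no torsion. So H_1 ≅ Z.
rank ∂_2 = 6, rank ∂_3 = 0 ⇒ b_2 = 6 − 6 − 0 = 0. So H_2 ≅ 0.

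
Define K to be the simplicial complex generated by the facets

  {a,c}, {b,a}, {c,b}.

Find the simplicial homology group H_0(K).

H_0 = Z.

Fix the vertex order a < b < c and write every simplex with vertices in increasing order. Then dim K = 1 and the simplices of K are:

  0-simplices (3): a, b, c
  1-simplices (3): ab, ac, bc

Hence C_0 ≅ Z^3, C_1 ≅ Z^3.

The boundary map ∂_1: C_1 → C_0 sends each edge [p,q] (with p < q) to q − p. For instance
  ∂ac = c − a.
As a 3×3 matrix over Z this has rank 2, with invariant factors (1,1).

From H_k ≅ ker(∂_k) / im(∂_{k+1}) we obtain:

  H_0: rank C_0 − rank ∂_1 = 3 − 2 = 1, and the invariant factors of ∂_1 are all 1, so H_0 = Z.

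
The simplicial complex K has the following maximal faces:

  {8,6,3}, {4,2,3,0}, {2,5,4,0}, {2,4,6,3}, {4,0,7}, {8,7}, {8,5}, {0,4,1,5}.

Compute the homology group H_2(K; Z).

H_2 = 0.

We work with the vertex ordering 0 < 1 < 2 < 3 < 4 < 5 < 6 < 7 < 8. The simplices of K, each written with vertices in increasing order, are:

  0-simplices (9): [0], [1], [2], [3], [4], [5], [6], [7], [8]
  1-simplices (21): [0,1], [0,2], [0,3], [0,4], [0,5], [0,7], [1,4], [1,5], [2,3], [2,4], [2,5], [2,6], [3,4], [3,6], [3,8], [4,5], [4,6], [4,7], [5,8], [6,8], [7,8]
  2-simplices (15): [0,1,4], [0,1,5], [0,2,3], [0,2,4], [0,2,5], [0,3,4], [0,4,5], [0,4,7], [1,4,5], [2,3,4], [2,3,6], [2,4,5], [2,4,6], [3,4,6], [3,6,8]
  3-simplices (4): [0,1,4,5], [0,2,3,4], [0,2,4,5], [2,3,4,6]

Hence C_0 ≅ Z^9, C_1 ≅ Z^21, C_2 ≅ Z^15, C_3 ≅ Z^4.

∂_1: C_1 → C_0 sends each edge [p,q] (with p < q) to q − p. For instance
  ∂[1,4] = [4] − [1].
This gives a 9×21 integer matrix of rank 8; reducing to Smith normal form yields diagonal entries (1,1,1,1,1,1,1,1).

The boundary map ∂_2: C_2 → C_1 sends each 2-simplex [p,q,r] to [q,r] − [p,r] + [p,q]. For instance
  ∂[0,3,4] = [3,4] − [0,4] + [0,3],
  ∂[0,4,7] = [4,7] − [0,7] + [0,4].
As a 21×15 matrix over Z this has rank 11, with invariant factors (1,1,1,1,1,1,1,1,1,1,1).

Boundary ∂_3: C_3 → C_2 sends each 3-simplex σ to the alternating sum Σ_i (−1)^i (σ with its i-th vertex removed). For instance
  ∂[2,3,4,6] = [3,4,6] − [2,4,6] + [2,3,6] − [2,3,4],
  ∂[0,2,4,5] = [2,4,5] − [0,4,5] + [0,2,5] − [0,2,4].
As a 15×4 matrix over Z this has rank 4, with invariant factors (1,1,1,1).

Reading off H_k = ker ∂_k / im ∂_{k+1}:

  H_2: rank ker ∂_2 − rank ∂_3 = (15 − 11) − 4 = 0, and the invariant factors of ∂_3 are all 1, so H_2 = 0.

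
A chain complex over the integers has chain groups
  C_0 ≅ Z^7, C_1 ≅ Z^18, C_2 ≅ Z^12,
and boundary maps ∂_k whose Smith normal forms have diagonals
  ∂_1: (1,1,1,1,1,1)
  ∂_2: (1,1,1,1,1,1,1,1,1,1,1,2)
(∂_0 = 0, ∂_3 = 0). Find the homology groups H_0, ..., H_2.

H_0 = Z,  H_1 = Z/2Z,  H_2 = 0.

H_0: b_0 = 7 − 0 − 6 = 1; torsion from ∂_1 factors > 1: none. So H_0 = Z.
H_1: b_1 = 18 − 6 − 12 = 0; torsion from ∂_2 factors > 1: [2]. So H_1 = Z/2Z.
H_2: b_2 = 12 − 12 − 0 = 0; torsion from ∂_3 factors > 1: none. So H_2 = 0.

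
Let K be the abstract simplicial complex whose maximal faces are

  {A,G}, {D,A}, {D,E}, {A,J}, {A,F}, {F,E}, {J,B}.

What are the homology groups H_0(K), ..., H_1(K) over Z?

H_0 = Z,  H_1 = Z.

Take the total order A < B < D < E < F < G < J on the vertex set. Then K (dimension 1) consists of the simplices:

  0-simplices (7): A, B, D, E, F, G, J
  1-simplices (7): AD, AF, AG, AJ, BJ, DE, EF

giving chain groups C_0 ≅ Z^7, C_1 ≅ Z^7.

∂_1: C_1 → C_0 is given by ∂[p,q] = [q] − [p].
This gives a 7×7 integer matrix of rank 6; reducing to Smith normal form yields diagonal entries (1,1,1,1,1,1).

Computing H_k = (kernel of ∂_k) / (image of ∂_{k+1}):

  H_0: rank C_0 − rank ∂_1 = 7 − 6 = 1, and the invariant factors of ∂_1 are all 1, so H_0 ≅ Z.
  H_1: rank ker ∂_1 − rank ∂_2 = (7 − 6) − 0 = 1, and there is no ∂_2, so H_1 ≅ Z.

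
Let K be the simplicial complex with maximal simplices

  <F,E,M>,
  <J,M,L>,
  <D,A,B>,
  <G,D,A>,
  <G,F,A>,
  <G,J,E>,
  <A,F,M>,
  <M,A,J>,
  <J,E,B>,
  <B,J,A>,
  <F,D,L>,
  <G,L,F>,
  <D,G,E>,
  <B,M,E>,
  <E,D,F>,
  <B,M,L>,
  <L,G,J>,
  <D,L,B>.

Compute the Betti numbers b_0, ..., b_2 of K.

b_0 = 1, b_1 = 1, b_2 = 0.

K has 9 vertices, 27 edges, 18 triangles.
rank ∂_0 = 0, rank ∂_1 = 8 ⇒ b_0 = 9 − 0 − 8 = 1; all invariant factors of ∂_1 are 1 so no torsion. So H_0 ≅ Z.
rank ∂_1 = 8, rank ∂_2 = 18 ⇒ b_1 = 27 − 8 − 18 = 1; ∂_2 has invariant factor(s) [2] giving torsion. So H_1 ≅ Z × Z/2.
rank ∂_2 = 18, rank ∂_3 = 0 ⇒ b_2 = 18 − 18 − 0 = 0. So H_2 ≅ 0.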